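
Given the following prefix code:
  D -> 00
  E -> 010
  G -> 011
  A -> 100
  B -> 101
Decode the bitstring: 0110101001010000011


Decoding step by step:
Bits 011 -> G
Bits 010 -> E
Bits 100 -> A
Bits 101 -> B
Bits 00 -> D
Bits 00 -> D
Bits 011 -> G


Decoded message: GEABDDG


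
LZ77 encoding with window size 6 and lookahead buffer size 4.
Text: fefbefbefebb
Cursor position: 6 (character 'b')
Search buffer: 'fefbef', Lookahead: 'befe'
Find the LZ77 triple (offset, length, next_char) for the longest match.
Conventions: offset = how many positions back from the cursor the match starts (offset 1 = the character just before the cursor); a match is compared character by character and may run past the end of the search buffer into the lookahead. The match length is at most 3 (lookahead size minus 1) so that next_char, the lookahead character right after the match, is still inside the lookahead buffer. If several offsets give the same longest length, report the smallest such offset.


Try each offset into the search buffer:
  offset=1 (pos 5, char 'f'): match length 0
  offset=2 (pos 4, char 'e'): match length 0
  offset=3 (pos 3, char 'b'): match length 3
  offset=4 (pos 2, char 'f'): match length 0
  offset=5 (pos 1, char 'e'): match length 0
  offset=6 (pos 0, char 'f'): match length 0
Longest match has length 3 at offset 3.
next_char = character at position 6 + 3 = 9 -> 'e'

Best match: offset=3, length=3 (matching 'bef' starting at position 3)
LZ77 triple: (3, 3, 'e')


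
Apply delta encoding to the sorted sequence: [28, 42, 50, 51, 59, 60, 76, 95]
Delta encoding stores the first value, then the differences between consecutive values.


First value: 28
Deltas:
  42 - 28 = 14
  50 - 42 = 8
  51 - 50 = 1
  59 - 51 = 8
  60 - 59 = 1
  76 - 60 = 16
  95 - 76 = 19


Delta encoded: [28, 14, 8, 1, 8, 1, 16, 19]


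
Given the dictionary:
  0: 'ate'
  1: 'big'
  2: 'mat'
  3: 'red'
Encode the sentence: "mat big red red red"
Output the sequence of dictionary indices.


Look up each word in the dictionary:
  'mat' -> 2
  'big' -> 1
  'red' -> 3
  'red' -> 3
  'red' -> 3

Encoded: [2, 1, 3, 3, 3]


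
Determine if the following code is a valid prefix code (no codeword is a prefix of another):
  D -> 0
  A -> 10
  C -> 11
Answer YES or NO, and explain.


Checking each pair (does one codeword prefix another?):
  D='0' vs A='10': no prefix
  D='0' vs C='11': no prefix
  A='10' vs D='0': no prefix
  A='10' vs C='11': no prefix
  C='11' vs D='0': no prefix
  C='11' vs A='10': no prefix
No violation found over all pairs.

YES -- this is a valid prefix code. No codeword is a prefix of any other codeword.


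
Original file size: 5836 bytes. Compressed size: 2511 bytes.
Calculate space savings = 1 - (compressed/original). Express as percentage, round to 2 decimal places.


ratio = compressed/original = 2511/5836 = 0.43026
savings = 1 - ratio = 1 - 0.43026 = 0.56974
as a percentage: 0.56974 * 100 = 56.97%

Space savings = 1 - 2511/5836 = 56.97%


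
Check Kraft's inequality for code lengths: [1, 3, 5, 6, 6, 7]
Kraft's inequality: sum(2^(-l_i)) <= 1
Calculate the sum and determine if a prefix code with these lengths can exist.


Sum = 2^(-1) + 2^(-3) + 2^(-5) + 2^(-6) + 2^(-6) + 2^(-7)
    = 0.5 + 0.125 + 0.03125 + 0.015625 + 0.015625 + 0.0078125
    = 89/128 = 0.6953125
Since 0.6953125 <= 1, Kraft's inequality IS satisfied.
A prefix code with these lengths CAN exist.

Kraft sum = 0.6953125. Satisfied.


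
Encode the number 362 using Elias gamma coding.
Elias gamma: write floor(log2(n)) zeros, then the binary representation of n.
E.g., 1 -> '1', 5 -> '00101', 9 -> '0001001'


num_bits = floor(log2(362)) + 1 = 9
leading_zeros = num_bits - 1 = 8
binary(362) = 101101010

Elias gamma(362) = '00000000' + '101101010' = 00000000101101010 (17 bits)


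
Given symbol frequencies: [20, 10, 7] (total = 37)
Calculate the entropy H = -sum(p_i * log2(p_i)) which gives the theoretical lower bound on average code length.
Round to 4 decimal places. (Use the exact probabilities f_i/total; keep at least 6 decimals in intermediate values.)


Per-symbol terms -p_i * log2(p_i) with p_i = f_i/37:
  p = 20/37 = 0.540541: log2(p) = -0.887525, -p*log2(p) = 0.479743
  p = 10/37 = 0.270270: log2(p) = -1.887525, -p*log2(p) = 0.510142
  p = 7/37 = 0.189189: log2(p) = -2.402098, -p*log2(p) = 0.454451
H = 0.479743 + 0.510142 + 0.454451 = 1.444336

H = 1.4443 bits/symbol


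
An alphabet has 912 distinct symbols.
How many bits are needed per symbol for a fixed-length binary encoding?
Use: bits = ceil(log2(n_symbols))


log2(912) = 9.8329
Bracket: 2^9 = 512 < 912 <= 2^10 = 1024
So ceil(log2(912)) = 10

bits = ceil(log2(912)) = ceil(9.8329) = 10 bits


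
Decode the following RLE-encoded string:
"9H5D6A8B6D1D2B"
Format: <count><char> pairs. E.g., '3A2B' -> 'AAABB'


Expanding each <count><char> pair:
  9H -> 'HHHHHHHHH'
  5D -> 'DDDDD'
  6A -> 'AAAAAA'
  8B -> 'BBBBBBBB'
  6D -> 'DDDDDD'
  1D -> 'D'
  2B -> 'BB'

Decoded = HHHHHHHHHDDDDDAAAAAABBBBBBBBDDDDDDDBB


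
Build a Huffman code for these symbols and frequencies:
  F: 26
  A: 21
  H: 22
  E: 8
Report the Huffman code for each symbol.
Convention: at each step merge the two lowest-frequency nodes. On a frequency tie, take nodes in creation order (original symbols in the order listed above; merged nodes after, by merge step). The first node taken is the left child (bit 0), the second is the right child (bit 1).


Huffman tree construction:
Step 1: Merge E(8) + A(21) = 29
Step 2: Merge H(22) + F(26) = 48
Step 3: Merge (E+A)(29) + (H+F)(48) = 77
Read each symbol's code off the tree from the root (left child = 0, right child = 1).

Codes:
  F: 11 (length 2)
  A: 01 (length 2)
  H: 10 (length 2)
  E: 00 (length 2)
Average code length: 154/77 = 2.0000 bits/symbol


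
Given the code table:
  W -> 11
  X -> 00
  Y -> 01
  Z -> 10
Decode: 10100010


Decoding:
10 -> Z
10 -> Z
00 -> X
10 -> Z


Result: ZZXZ


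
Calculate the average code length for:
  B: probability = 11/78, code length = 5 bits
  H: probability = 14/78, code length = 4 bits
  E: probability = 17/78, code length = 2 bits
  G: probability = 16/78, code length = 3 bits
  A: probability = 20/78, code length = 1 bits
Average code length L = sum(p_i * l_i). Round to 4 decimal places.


Weighted contributions p_i * l_i:
  B: (11/78) * 5 = 55/78
  H: (14/78) * 4 = 56/78
  E: (17/78) * 2 = 34/78
  G: (16/78) * 3 = 48/78
  A: (20/78) * 1 = 20/78
Sum = (55 + 56 + 34 + 48 + 20)/78 = 213/78

L = 213/78 = 2.7308 bits/symbol


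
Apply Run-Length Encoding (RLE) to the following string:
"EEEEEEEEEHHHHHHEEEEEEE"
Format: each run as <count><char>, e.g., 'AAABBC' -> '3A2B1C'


Scanning runs left to right:
  i=0: run of 'E' x 9 -> '9E'
  i=9: run of 'H' x 6 -> '6H'
  i=15: run of 'E' x 7 -> '7E'

RLE = 9E6H7E


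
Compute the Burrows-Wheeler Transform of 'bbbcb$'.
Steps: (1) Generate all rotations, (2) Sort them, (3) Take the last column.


Rotations (sorted):
  0: $bbbcb -> last char: b
  1: b$bbbc -> last char: c
  2: bbbcb$ -> last char: $
  3: bbcb$b -> last char: b
  4: bcb$bb -> last char: b
  5: cb$bbb -> last char: b


BWT = bc$bbb


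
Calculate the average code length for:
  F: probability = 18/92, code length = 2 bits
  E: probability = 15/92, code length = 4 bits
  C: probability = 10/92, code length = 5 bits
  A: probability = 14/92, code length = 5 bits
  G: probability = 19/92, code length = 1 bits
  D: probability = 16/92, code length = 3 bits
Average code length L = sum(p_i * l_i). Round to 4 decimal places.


Weighted contributions p_i * l_i:
  F: (18/92) * 2 = 36/92
  E: (15/92) * 4 = 60/92
  C: (10/92) * 5 = 50/92
  A: (14/92) * 5 = 70/92
  G: (19/92) * 1 = 19/92
  D: (16/92) * 3 = 48/92
Sum = (36 + 60 + 50 + 70 + 19 + 48)/92 = 283/92

L = 283/92 = 3.0761 bits/symbol


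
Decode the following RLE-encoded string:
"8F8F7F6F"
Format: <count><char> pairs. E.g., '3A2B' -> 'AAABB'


Expanding each <count><char> pair:
  8F -> 'FFFFFFFF'
  8F -> 'FFFFFFFF'
  7F -> 'FFFFFFF'
  6F -> 'FFFFFF'

Decoded = FFFFFFFFFFFFFFFFFFFFFFFFFFFFF


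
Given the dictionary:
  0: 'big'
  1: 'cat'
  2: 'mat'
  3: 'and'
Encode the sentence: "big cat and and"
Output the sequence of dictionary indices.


Look up each word in the dictionary:
  'big' -> 0
  'cat' -> 1
  'and' -> 3
  'and' -> 3

Encoded: [0, 1, 3, 3]


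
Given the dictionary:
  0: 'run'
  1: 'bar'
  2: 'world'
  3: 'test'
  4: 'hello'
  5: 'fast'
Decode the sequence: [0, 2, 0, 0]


Look up each index in the dictionary:
  0 -> 'run'
  2 -> 'world'
  0 -> 'run'
  0 -> 'run'

Decoded: "run world run run"


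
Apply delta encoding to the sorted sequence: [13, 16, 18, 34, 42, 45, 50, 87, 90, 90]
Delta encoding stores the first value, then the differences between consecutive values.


First value: 13
Deltas:
  16 - 13 = 3
  18 - 16 = 2
  34 - 18 = 16
  42 - 34 = 8
  45 - 42 = 3
  50 - 45 = 5
  87 - 50 = 37
  90 - 87 = 3
  90 - 90 = 0


Delta encoded: [13, 3, 2, 16, 8, 3, 5, 37, 3, 0]


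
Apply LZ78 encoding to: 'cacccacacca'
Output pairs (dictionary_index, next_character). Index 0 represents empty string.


LZ78 encoding steps:
Dictionary: {0: ''}
Step 1: w='' (idx 0), next='c' -> output (0, 'c'), add 'c' as idx 1
Step 2: w='' (idx 0), next='a' -> output (0, 'a'), add 'a' as idx 2
Step 3: w='c' (idx 1), next='c' -> output (1, 'c'), add 'cc' as idx 3
Step 4: w='c' (idx 1), next='a' -> output (1, 'a'), add 'ca' as idx 4
Step 5: w='ca' (idx 4), next='c' -> output (4, 'c'), add 'cac' as idx 5
Step 6: w='ca' (idx 4), end of input -> output (4, '')


Encoded: [(0, 'c'), (0, 'a'), (1, 'c'), (1, 'a'), (4, 'c'), (4, '')]


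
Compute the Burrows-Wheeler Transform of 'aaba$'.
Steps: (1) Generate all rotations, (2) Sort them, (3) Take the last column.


Rotations (sorted):
  0: $aaba -> last char: a
  1: a$aab -> last char: b
  2: aaba$ -> last char: $
  3: aba$a -> last char: a
  4: ba$aa -> last char: a


BWT = ab$aa


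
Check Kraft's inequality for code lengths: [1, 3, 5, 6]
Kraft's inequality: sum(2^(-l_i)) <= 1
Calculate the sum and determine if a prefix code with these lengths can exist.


Sum = 2^(-1) + 2^(-3) + 2^(-5) + 2^(-6)
    = 0.5 + 0.125 + 0.03125 + 0.015625
    = 43/64 = 0.671875
Since 0.671875 <= 1, Kraft's inequality IS satisfied.
A prefix code with these lengths CAN exist.

Kraft sum = 0.671875. Satisfied.


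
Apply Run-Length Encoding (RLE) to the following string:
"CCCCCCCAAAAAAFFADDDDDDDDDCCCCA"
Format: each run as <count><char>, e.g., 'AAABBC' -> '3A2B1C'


Scanning runs left to right:
  i=0: run of 'C' x 7 -> '7C'
  i=7: run of 'A' x 6 -> '6A'
  i=13: run of 'F' x 2 -> '2F'
  i=15: run of 'A' x 1 -> '1A'
  i=16: run of 'D' x 9 -> '9D'
  i=25: run of 'C' x 4 -> '4C'
  i=29: run of 'A' x 1 -> '1A'

RLE = 7C6A2F1A9D4C1A


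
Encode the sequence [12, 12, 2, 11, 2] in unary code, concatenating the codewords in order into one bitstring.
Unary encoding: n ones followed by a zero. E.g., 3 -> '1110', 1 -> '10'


Encode each number as n ones followed by a terminating 0:
  12 -> 1111111111110 (13 bits)
  12 -> 1111111111110 (13 bits)
  2 -> 110 (3 bits)
  11 -> 111111111110 (12 bits)
  2 -> 110 (3 bits)
Total length = 13 + 13 + 3 + 12 + 3 = 44 bits.

Unary([12, 12, 2, 11, 2]) = 11111111111101111111111110110111111111110110 (44 bits)


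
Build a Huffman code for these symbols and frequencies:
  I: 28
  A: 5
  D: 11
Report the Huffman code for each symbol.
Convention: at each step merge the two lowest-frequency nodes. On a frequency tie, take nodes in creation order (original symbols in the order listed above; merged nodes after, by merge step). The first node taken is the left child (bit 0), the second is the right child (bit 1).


Huffman tree construction:
Step 1: Merge A(5) + D(11) = 16
Step 2: Merge (A+D)(16) + I(28) = 44
Read each symbol's code off the tree from the root (left child = 0, right child = 1).

Codes:
  I: 1 (length 1)
  A: 00 (length 2)
  D: 01 (length 2)
Average code length: 60/44 = 1.3636 bits/symbol


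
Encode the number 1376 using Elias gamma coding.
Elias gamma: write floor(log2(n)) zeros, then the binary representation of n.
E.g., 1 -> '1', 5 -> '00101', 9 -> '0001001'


num_bits = floor(log2(1376)) + 1 = 11
leading_zeros = num_bits - 1 = 10
binary(1376) = 10101100000

Elias gamma(1376) = '0000000000' + '10101100000' = 000000000010101100000 (21 bits)


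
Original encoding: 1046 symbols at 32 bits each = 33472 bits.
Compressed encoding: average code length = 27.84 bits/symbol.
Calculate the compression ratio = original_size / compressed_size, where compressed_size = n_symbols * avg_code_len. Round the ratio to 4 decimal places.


original_size = n_symbols * orig_bits = 1046 * 32 = 33472 bits
compressed_size = n_symbols * avg_code_len = 1046 * 27.84 = 29120.64 bits
ratio = original_size / compressed_size = 33472 / 29120.64 = 1.1494

Compression ratio = 1.1494


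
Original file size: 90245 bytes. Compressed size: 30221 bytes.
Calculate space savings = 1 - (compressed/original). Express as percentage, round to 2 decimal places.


ratio = compressed/original = 30221/90245 = 0.334877
savings = 1 - ratio = 1 - 0.334877 = 0.665123
as a percentage: 0.665123 * 100 = 66.51%

Space savings = 1 - 30221/90245 = 66.51%


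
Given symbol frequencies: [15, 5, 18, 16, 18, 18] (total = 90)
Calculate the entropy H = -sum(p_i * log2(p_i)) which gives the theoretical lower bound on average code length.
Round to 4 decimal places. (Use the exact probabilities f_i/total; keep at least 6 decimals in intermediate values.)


Per-symbol terms -p_i * log2(p_i) with p_i = f_i/90:
  p = 15/90 = 0.166667: log2(p) = -2.584963, -p*log2(p) = 0.430827
  p = 5/90 = 0.055556: log2(p) = -4.169925, -p*log2(p) = 0.231663
  p = 18/90 = 0.200000: log2(p) = -2.321928, -p*log2(p) = 0.464386
  p = 16/90 = 0.177778: log2(p) = -2.491853, -p*log2(p) = 0.442996
  p = 18/90 = 0.200000: log2(p) = -2.321928, -p*log2(p) = 0.464386
  p = 18/90 = 0.200000: log2(p) = -2.321928, -p*log2(p) = 0.464386
H = 0.430827 + 0.231663 + 0.464386 + 0.442996 + 0.464386 + 0.464386 = 2.498644

H = 2.4986 bits/symbol


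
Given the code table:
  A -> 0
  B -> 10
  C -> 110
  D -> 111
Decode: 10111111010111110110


Decoding:
10 -> B
111 -> D
111 -> D
0 -> A
10 -> B
111 -> D
110 -> C
110 -> C


Result: BDDABDCC


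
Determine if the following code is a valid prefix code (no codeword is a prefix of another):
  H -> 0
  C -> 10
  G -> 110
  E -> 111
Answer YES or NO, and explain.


Checking each pair (does one codeword prefix another?):
  H='0' vs C='10': no prefix
  H='0' vs G='110': no prefix
  H='0' vs E='111': no prefix
  C='10' vs H='0': no prefix
  C='10' vs G='110': no prefix
  C='10' vs E='111': no prefix
  G='110' vs H='0': no prefix
  G='110' vs C='10': no prefix
  G='110' vs E='111': no prefix
  E='111' vs H='0': no prefix
  E='111' vs C='10': no prefix
  E='111' vs G='110': no prefix
No violation found over all pairs.

YES -- this is a valid prefix code. No codeword is a prefix of any other codeword.


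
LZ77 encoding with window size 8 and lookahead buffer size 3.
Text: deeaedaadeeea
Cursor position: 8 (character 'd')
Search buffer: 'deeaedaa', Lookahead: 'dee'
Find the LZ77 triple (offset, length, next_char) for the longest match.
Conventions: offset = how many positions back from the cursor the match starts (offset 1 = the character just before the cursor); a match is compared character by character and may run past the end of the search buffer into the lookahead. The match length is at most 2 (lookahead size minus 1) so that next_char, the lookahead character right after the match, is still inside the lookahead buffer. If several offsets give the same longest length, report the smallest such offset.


Try each offset into the search buffer:
  offset=1 (pos 7, char 'a'): match length 0
  offset=2 (pos 6, char 'a'): match length 0
  offset=3 (pos 5, char 'd'): match length 1
  offset=4 (pos 4, char 'e'): match length 0
  offset=5 (pos 3, char 'a'): match length 0
  offset=6 (pos 2, char 'e'): match length 0
  offset=7 (pos 1, char 'e'): match length 0
  offset=8 (pos 0, char 'd'): match length 2
Longest match has length 2 at offset 8.
next_char = character at position 8 + 2 = 10 -> 'e'

Best match: offset=8, length=2 (matching 'de' starting at position 0)
LZ77 triple: (8, 2, 'e')


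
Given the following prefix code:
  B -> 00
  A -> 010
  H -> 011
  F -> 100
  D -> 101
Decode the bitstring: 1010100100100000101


Decoding step by step:
Bits 101 -> D
Bits 010 -> A
Bits 010 -> A
Bits 010 -> A
Bits 00 -> B
Bits 00 -> B
Bits 101 -> D


Decoded message: DAAABBD


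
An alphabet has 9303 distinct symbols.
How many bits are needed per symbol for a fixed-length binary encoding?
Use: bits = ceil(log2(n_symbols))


log2(9303) = 13.1835
Bracket: 2^13 = 8192 < 9303 <= 2^14 = 16384
So ceil(log2(9303)) = 14

bits = ceil(log2(9303)) = ceil(13.1835) = 14 bits


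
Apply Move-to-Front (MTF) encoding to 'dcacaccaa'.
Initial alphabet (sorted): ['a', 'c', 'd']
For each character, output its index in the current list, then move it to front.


MTF encoding:
'd': index 2 in ['a', 'c', 'd'] -> ['d', 'a', 'c']
'c': index 2 in ['d', 'a', 'c'] -> ['c', 'd', 'a']
'a': index 2 in ['c', 'd', 'a'] -> ['a', 'c', 'd']
'c': index 1 in ['a', 'c', 'd'] -> ['c', 'a', 'd']
'a': index 1 in ['c', 'a', 'd'] -> ['a', 'c', 'd']
'c': index 1 in ['a', 'c', 'd'] -> ['c', 'a', 'd']
'c': index 0 in ['c', 'a', 'd'] -> ['c', 'a', 'd']
'a': index 1 in ['c', 'a', 'd'] -> ['a', 'c', 'd']
'a': index 0 in ['a', 'c', 'd'] -> ['a', 'c', 'd']


Output: [2, 2, 2, 1, 1, 1, 0, 1, 0]


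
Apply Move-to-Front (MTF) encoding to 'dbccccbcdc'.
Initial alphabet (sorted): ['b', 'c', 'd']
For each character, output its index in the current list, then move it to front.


MTF encoding:
'd': index 2 in ['b', 'c', 'd'] -> ['d', 'b', 'c']
'b': index 1 in ['d', 'b', 'c'] -> ['b', 'd', 'c']
'c': index 2 in ['b', 'd', 'c'] -> ['c', 'b', 'd']
'c': index 0 in ['c', 'b', 'd'] -> ['c', 'b', 'd']
'c': index 0 in ['c', 'b', 'd'] -> ['c', 'b', 'd']
'c': index 0 in ['c', 'b', 'd'] -> ['c', 'b', 'd']
'b': index 1 in ['c', 'b', 'd'] -> ['b', 'c', 'd']
'c': index 1 in ['b', 'c', 'd'] -> ['c', 'b', 'd']
'd': index 2 in ['c', 'b', 'd'] -> ['d', 'c', 'b']
'c': index 1 in ['d', 'c', 'b'] -> ['c', 'd', 'b']


Output: [2, 1, 2, 0, 0, 0, 1, 1, 2, 1]


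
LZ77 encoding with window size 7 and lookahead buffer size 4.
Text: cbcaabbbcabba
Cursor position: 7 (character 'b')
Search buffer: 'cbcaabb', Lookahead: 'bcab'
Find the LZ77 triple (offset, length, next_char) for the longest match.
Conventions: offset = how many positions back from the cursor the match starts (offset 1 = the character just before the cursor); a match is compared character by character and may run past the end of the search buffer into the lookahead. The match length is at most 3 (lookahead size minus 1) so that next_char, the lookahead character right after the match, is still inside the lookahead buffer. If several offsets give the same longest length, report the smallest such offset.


Try each offset into the search buffer:
  offset=1 (pos 6, char 'b'): match length 1
  offset=2 (pos 5, char 'b'): match length 1
  offset=3 (pos 4, char 'a'): match length 0
  offset=4 (pos 3, char 'a'): match length 0
  offset=5 (pos 2, char 'c'): match length 0
  offset=6 (pos 1, char 'b'): match length 3
  offset=7 (pos 0, char 'c'): match length 0
Longest match has length 3 at offset 6.
next_char = character at position 7 + 3 = 10 -> 'b'

Best match: offset=6, length=3 (matching 'bca' starting at position 1)
LZ77 triple: (6, 3, 'b')


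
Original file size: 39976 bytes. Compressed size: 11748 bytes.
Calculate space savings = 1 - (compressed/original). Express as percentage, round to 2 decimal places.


ratio = compressed/original = 11748/39976 = 0.293876
savings = 1 - ratio = 1 - 0.293876 = 0.706124
as a percentage: 0.706124 * 100 = 70.61%

Space savings = 1 - 11748/39976 = 70.61%


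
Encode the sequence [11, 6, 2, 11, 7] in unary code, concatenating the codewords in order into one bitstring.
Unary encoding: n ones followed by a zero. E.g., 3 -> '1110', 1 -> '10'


Encode each number as n ones followed by a terminating 0:
  11 -> 111111111110 (12 bits)
  6 -> 1111110 (7 bits)
  2 -> 110 (3 bits)
  11 -> 111111111110 (12 bits)
  7 -> 11111110 (8 bits)
Total length = 12 + 7 + 3 + 12 + 8 = 42 bits.

Unary([11, 6, 2, 11, 7]) = 111111111110111111011011111111111011111110 (42 bits)


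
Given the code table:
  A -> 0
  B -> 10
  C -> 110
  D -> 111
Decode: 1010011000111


Decoding:
10 -> B
10 -> B
0 -> A
110 -> C
0 -> A
0 -> A
111 -> D


Result: BBACAAD


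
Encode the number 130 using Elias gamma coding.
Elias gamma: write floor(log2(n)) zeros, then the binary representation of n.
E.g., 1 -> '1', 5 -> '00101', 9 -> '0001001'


num_bits = floor(log2(130)) + 1 = 8
leading_zeros = num_bits - 1 = 7
binary(130) = 10000010

Elias gamma(130) = '0000000' + '10000010' = 000000010000010 (15 bits)


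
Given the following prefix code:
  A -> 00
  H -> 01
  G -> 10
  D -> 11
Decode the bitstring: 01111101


Decoding step by step:
Bits 01 -> H
Bits 11 -> D
Bits 11 -> D
Bits 01 -> H


Decoded message: HDDH


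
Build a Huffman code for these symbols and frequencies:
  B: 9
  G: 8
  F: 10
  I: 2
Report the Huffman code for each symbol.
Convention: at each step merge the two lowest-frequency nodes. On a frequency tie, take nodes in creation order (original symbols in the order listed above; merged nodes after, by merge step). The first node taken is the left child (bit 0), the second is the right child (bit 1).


Huffman tree construction:
Step 1: Merge I(2) + G(8) = 10
Step 2: Merge B(9) + F(10) = 19
Step 3: Merge (I+G)(10) + (B+F)(19) = 29
Read each symbol's code off the tree from the root (left child = 0, right child = 1).

Codes:
  B: 10 (length 2)
  G: 01 (length 2)
  F: 11 (length 2)
  I: 00 (length 2)
Average code length: 58/29 = 2.0000 bits/symbol


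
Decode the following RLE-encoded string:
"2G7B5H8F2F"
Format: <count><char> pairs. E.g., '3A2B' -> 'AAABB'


Expanding each <count><char> pair:
  2G -> 'GG'
  7B -> 'BBBBBBB'
  5H -> 'HHHHH'
  8F -> 'FFFFFFFF'
  2F -> 'FF'

Decoded = GGBBBBBBBHHHHHFFFFFFFFFF


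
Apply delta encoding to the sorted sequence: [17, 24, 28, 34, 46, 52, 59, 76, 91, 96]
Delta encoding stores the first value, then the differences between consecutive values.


First value: 17
Deltas:
  24 - 17 = 7
  28 - 24 = 4
  34 - 28 = 6
  46 - 34 = 12
  52 - 46 = 6
  59 - 52 = 7
  76 - 59 = 17
  91 - 76 = 15
  96 - 91 = 5


Delta encoded: [17, 7, 4, 6, 12, 6, 7, 17, 15, 5]


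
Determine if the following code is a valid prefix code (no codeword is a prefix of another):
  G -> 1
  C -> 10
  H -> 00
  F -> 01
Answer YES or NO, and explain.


Checking each pair (does one codeword prefix another?):
  G='1' vs C='10': prefix -- VIOLATION

NO -- this is NOT a valid prefix code. G (1) is a prefix of C (10).


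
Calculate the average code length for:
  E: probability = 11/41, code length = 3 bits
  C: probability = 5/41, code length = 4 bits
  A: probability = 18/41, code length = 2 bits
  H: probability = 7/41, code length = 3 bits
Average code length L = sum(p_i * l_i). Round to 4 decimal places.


Weighted contributions p_i * l_i:
  E: (11/41) * 3 = 33/41
  C: (5/41) * 4 = 20/41
  A: (18/41) * 2 = 36/41
  H: (7/41) * 3 = 21/41
Sum = (33 + 20 + 36 + 21)/41 = 110/41

L = 110/41 = 2.6829 bits/symbol


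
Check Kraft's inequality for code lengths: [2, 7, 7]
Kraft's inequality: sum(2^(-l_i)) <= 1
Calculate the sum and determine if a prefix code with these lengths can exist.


Sum = 2^(-2) + 2^(-7) + 2^(-7)
    = 0.25 + 0.0078125 + 0.0078125
    = 34/128 = 0.265625
Since 0.265625 <= 1, Kraft's inequality IS satisfied.
A prefix code with these lengths CAN exist.

Kraft sum = 0.265625. Satisfied.


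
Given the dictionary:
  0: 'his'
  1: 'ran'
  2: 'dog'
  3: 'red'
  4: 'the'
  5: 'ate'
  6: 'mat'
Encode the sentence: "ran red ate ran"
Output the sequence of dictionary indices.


Look up each word in the dictionary:
  'ran' -> 1
  'red' -> 3
  'ate' -> 5
  'ran' -> 1

Encoded: [1, 3, 5, 1]


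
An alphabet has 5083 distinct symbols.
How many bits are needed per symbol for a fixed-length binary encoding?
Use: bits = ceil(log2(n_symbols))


log2(5083) = 12.3115
Bracket: 2^12 = 4096 < 5083 <= 2^13 = 8192
So ceil(log2(5083)) = 13

bits = ceil(log2(5083)) = ceil(12.3115) = 13 bits


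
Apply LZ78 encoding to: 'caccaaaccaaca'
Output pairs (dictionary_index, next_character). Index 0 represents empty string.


LZ78 encoding steps:
Dictionary: {0: ''}
Step 1: w='' (idx 0), next='c' -> output (0, 'c'), add 'c' as idx 1
Step 2: w='' (idx 0), next='a' -> output (0, 'a'), add 'a' as idx 2
Step 3: w='c' (idx 1), next='c' -> output (1, 'c'), add 'cc' as idx 3
Step 4: w='a' (idx 2), next='a' -> output (2, 'a'), add 'aa' as idx 4
Step 5: w='a' (idx 2), next='c' -> output (2, 'c'), add 'ac' as idx 5
Step 6: w='c' (idx 1), next='a' -> output (1, 'a'), add 'ca' as idx 6
Step 7: w='ac' (idx 5), next='a' -> output (5, 'a'), add 'aca' as idx 7


Encoded: [(0, 'c'), (0, 'a'), (1, 'c'), (2, 'a'), (2, 'c'), (1, 'a'), (5, 'a')]


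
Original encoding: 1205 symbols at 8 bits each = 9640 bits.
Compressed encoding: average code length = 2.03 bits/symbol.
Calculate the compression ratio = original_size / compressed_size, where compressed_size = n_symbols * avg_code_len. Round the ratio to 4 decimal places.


original_size = n_symbols * orig_bits = 1205 * 8 = 9640 bits
compressed_size = n_symbols * avg_code_len = 1205 * 2.03 = 2446.15 bits
ratio = original_size / compressed_size = 9640 / 2446.15 = 3.9409

Compression ratio = 3.9409


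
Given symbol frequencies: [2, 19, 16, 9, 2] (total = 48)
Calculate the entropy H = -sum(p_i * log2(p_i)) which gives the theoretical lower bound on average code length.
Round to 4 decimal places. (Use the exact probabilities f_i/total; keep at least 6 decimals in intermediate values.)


Per-symbol terms -p_i * log2(p_i) with p_i = f_i/48:
  p = 2/48 = 0.041667: log2(p) = -4.584963, -p*log2(p) = 0.191040
  p = 19/48 = 0.395833: log2(p) = -1.337035, -p*log2(p) = 0.529243
  p = 16/48 = 0.333333: log2(p) = -1.584963, -p*log2(p) = 0.528321
  p = 9/48 = 0.187500: log2(p) = -2.415037, -p*log2(p) = 0.452820
  p = 2/48 = 0.041667: log2(p) = -4.584963, -p*log2(p) = 0.191040
H = 0.191040 + 0.529243 + 0.528321 + 0.452820 + 0.191040 = 1.892464

H = 1.8925 bits/symbol


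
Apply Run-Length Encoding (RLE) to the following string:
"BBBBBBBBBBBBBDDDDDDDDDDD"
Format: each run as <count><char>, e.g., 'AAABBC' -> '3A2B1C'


Scanning runs left to right:
  i=0: run of 'B' x 13 -> '13B'
  i=13: run of 'D' x 11 -> '11D'

RLE = 13B11D


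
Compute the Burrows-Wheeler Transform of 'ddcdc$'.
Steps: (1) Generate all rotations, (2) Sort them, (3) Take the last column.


Rotations (sorted):
  0: $ddcdc -> last char: c
  1: c$ddcd -> last char: d
  2: cdc$dd -> last char: d
  3: dc$ddc -> last char: c
  4: dcdc$d -> last char: d
  5: ddcdc$ -> last char: $


BWT = cddcd$


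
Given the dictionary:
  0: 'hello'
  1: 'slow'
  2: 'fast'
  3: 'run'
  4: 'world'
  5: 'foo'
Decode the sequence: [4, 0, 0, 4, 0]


Look up each index in the dictionary:
  4 -> 'world'
  0 -> 'hello'
  0 -> 'hello'
  4 -> 'world'
  0 -> 'hello'

Decoded: "world hello hello world hello"


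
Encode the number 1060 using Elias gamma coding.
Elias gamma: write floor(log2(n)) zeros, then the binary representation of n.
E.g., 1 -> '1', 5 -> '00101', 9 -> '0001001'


num_bits = floor(log2(1060)) + 1 = 11
leading_zeros = num_bits - 1 = 10
binary(1060) = 10000100100

Elias gamma(1060) = '0000000000' + '10000100100' = 000000000010000100100 (21 bits)


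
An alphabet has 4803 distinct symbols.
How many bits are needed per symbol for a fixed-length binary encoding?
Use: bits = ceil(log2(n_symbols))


log2(4803) = 12.2297
Bracket: 2^12 = 4096 < 4803 <= 2^13 = 8192
So ceil(log2(4803)) = 13

bits = ceil(log2(4803)) = ceil(12.2297) = 13 bits


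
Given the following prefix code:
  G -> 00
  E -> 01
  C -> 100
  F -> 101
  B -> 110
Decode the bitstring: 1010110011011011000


Decoding step by step:
Bits 101 -> F
Bits 01 -> E
Bits 100 -> C
Bits 110 -> B
Bits 110 -> B
Bits 110 -> B
Bits 00 -> G


Decoded message: FECBBBG


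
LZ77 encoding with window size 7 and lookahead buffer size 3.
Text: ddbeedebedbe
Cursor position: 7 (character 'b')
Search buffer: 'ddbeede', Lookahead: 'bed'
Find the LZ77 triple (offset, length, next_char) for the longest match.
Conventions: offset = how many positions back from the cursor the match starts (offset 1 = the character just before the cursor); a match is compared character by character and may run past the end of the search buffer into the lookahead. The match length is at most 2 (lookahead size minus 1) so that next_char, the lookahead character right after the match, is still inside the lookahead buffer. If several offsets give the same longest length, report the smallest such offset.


Try each offset into the search buffer:
  offset=1 (pos 6, char 'e'): match length 0
  offset=2 (pos 5, char 'd'): match length 0
  offset=3 (pos 4, char 'e'): match length 0
  offset=4 (pos 3, char 'e'): match length 0
  offset=5 (pos 2, char 'b'): match length 2
  offset=6 (pos 1, char 'd'): match length 0
  offset=7 (pos 0, char 'd'): match length 0
Longest match has length 2 at offset 5.
next_char = character at position 7 + 2 = 9 -> 'd'

Best match: offset=5, length=2 (matching 'be' starting at position 2)
LZ77 triple: (5, 2, 'd')


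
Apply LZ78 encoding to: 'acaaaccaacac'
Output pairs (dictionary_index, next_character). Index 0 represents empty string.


LZ78 encoding steps:
Dictionary: {0: ''}
Step 1: w='' (idx 0), next='a' -> output (0, 'a'), add 'a' as idx 1
Step 2: w='' (idx 0), next='c' -> output (0, 'c'), add 'c' as idx 2
Step 3: w='a' (idx 1), next='a' -> output (1, 'a'), add 'aa' as idx 3
Step 4: w='a' (idx 1), next='c' -> output (1, 'c'), add 'ac' as idx 4
Step 5: w='c' (idx 2), next='a' -> output (2, 'a'), add 'ca' as idx 5
Step 6: w='ac' (idx 4), next='a' -> output (4, 'a'), add 'aca' as idx 6
Step 7: w='c' (idx 2), end of input -> output (2, '')


Encoded: [(0, 'a'), (0, 'c'), (1, 'a'), (1, 'c'), (2, 'a'), (4, 'a'), (2, '')]


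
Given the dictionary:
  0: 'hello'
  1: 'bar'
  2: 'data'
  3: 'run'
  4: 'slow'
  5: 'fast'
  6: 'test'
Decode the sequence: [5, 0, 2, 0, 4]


Look up each index in the dictionary:
  5 -> 'fast'
  0 -> 'hello'
  2 -> 'data'
  0 -> 'hello'
  4 -> 'slow'

Decoded: "fast hello data hello slow"


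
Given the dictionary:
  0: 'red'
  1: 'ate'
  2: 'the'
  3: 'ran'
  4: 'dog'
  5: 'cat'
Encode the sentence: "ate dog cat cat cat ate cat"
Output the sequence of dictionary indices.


Look up each word in the dictionary:
  'ate' -> 1
  'dog' -> 4
  'cat' -> 5
  'cat' -> 5
  'cat' -> 5
  'ate' -> 1
  'cat' -> 5

Encoded: [1, 4, 5, 5, 5, 1, 5]


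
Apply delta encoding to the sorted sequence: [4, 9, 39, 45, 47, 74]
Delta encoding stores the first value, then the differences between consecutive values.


First value: 4
Deltas:
  9 - 4 = 5
  39 - 9 = 30
  45 - 39 = 6
  47 - 45 = 2
  74 - 47 = 27


Delta encoded: [4, 5, 30, 6, 2, 27]


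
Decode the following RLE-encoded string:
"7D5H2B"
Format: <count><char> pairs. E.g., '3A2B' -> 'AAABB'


Expanding each <count><char> pair:
  7D -> 'DDDDDDD'
  5H -> 'HHHHH'
  2B -> 'BB'

Decoded = DDDDDDDHHHHHBB


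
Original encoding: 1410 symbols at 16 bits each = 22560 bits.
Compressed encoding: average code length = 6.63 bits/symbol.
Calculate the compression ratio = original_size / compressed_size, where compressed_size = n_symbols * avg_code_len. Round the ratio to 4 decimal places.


original_size = n_symbols * orig_bits = 1410 * 16 = 22560 bits
compressed_size = n_symbols * avg_code_len = 1410 * 6.63 = 9348.3 bits
ratio = original_size / compressed_size = 22560 / 9348.3 = 2.4133

Compression ratio = 2.4133


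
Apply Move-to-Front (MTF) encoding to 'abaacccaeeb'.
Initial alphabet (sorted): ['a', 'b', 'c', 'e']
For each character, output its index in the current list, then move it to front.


MTF encoding:
'a': index 0 in ['a', 'b', 'c', 'e'] -> ['a', 'b', 'c', 'e']
'b': index 1 in ['a', 'b', 'c', 'e'] -> ['b', 'a', 'c', 'e']
'a': index 1 in ['b', 'a', 'c', 'e'] -> ['a', 'b', 'c', 'e']
'a': index 0 in ['a', 'b', 'c', 'e'] -> ['a', 'b', 'c', 'e']
'c': index 2 in ['a', 'b', 'c', 'e'] -> ['c', 'a', 'b', 'e']
'c': index 0 in ['c', 'a', 'b', 'e'] -> ['c', 'a', 'b', 'e']
'c': index 0 in ['c', 'a', 'b', 'e'] -> ['c', 'a', 'b', 'e']
'a': index 1 in ['c', 'a', 'b', 'e'] -> ['a', 'c', 'b', 'e']
'e': index 3 in ['a', 'c', 'b', 'e'] -> ['e', 'a', 'c', 'b']
'e': index 0 in ['e', 'a', 'c', 'b'] -> ['e', 'a', 'c', 'b']
'b': index 3 in ['e', 'a', 'c', 'b'] -> ['b', 'e', 'a', 'c']


Output: [0, 1, 1, 0, 2, 0, 0, 1, 3, 0, 3]


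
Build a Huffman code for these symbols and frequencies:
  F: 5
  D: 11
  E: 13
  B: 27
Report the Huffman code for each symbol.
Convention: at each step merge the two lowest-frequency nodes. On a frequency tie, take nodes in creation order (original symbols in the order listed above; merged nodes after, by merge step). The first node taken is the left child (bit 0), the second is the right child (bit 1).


Huffman tree construction:
Step 1: Merge F(5) + D(11) = 16
Step 2: Merge E(13) + (F+D)(16) = 29
Step 3: Merge B(27) + (E+(F+D))(29) = 56
Read each symbol's code off the tree from the root (left child = 0, right child = 1).

Codes:
  F: 110 (length 3)
  D: 111 (length 3)
  E: 10 (length 2)
  B: 0 (length 1)
Average code length: 101/56 = 1.8036 bits/symbol


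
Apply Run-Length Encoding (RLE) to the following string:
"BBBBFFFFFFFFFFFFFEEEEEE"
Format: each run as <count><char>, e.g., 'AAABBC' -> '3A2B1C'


Scanning runs left to right:
  i=0: run of 'B' x 4 -> '4B'
  i=4: run of 'F' x 13 -> '13F'
  i=17: run of 'E' x 6 -> '6E'

RLE = 4B13F6E


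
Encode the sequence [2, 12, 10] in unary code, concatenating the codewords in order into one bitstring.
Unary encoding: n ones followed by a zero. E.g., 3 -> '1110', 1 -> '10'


Encode each number as n ones followed by a terminating 0:
  2 -> 110 (3 bits)
  12 -> 1111111111110 (13 bits)
  10 -> 11111111110 (11 bits)
Total length = 3 + 13 + 11 = 27 bits.

Unary([2, 12, 10]) = 110111111111111011111111110 (27 bits)


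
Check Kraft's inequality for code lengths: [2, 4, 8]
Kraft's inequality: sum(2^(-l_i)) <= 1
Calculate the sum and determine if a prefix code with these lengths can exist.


Sum = 2^(-2) + 2^(-4) + 2^(-8)
    = 0.25 + 0.0625 + 0.00390625
    = 81/256 = 0.31640625
Since 0.31640625 <= 1, Kraft's inequality IS satisfied.
A prefix code with these lengths CAN exist.

Kraft sum = 0.31640625. Satisfied.


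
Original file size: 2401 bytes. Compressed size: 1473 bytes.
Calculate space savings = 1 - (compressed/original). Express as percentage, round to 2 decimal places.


ratio = compressed/original = 1473/2401 = 0.613494
savings = 1 - ratio = 1 - 0.613494 = 0.386506
as a percentage: 0.386506 * 100 = 38.65%

Space savings = 1 - 1473/2401 = 38.65%


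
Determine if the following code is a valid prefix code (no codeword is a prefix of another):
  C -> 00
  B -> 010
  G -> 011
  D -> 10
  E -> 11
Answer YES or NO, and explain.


Checking each pair (does one codeword prefix another?):
  C='00' vs B='010': no prefix
  C='00' vs G='011': no prefix
  C='00' vs D='10': no prefix
  C='00' vs E='11': no prefix
  B='010' vs C='00': no prefix
  B='010' vs G='011': no prefix
  B='010' vs D='10': no prefix
  B='010' vs E='11': no prefix
  G='011' vs C='00': no prefix
  G='011' vs B='010': no prefix
  G='011' vs D='10': no prefix
  G='011' vs E='11': no prefix
  D='10' vs C='00': no prefix
  D='10' vs B='010': no prefix
  D='10' vs G='011': no prefix
  D='10' vs E='11': no prefix
  E='11' vs C='00': no prefix
  E='11' vs B='010': no prefix
  E='11' vs G='011': no prefix
  E='11' vs D='10': no prefix
No violation found over all pairs.

YES -- this is a valid prefix code. No codeword is a prefix of any other codeword.


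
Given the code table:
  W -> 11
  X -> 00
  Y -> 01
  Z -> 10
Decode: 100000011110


Decoding:
10 -> Z
00 -> X
00 -> X
01 -> Y
11 -> W
10 -> Z


Result: ZXXYWZ


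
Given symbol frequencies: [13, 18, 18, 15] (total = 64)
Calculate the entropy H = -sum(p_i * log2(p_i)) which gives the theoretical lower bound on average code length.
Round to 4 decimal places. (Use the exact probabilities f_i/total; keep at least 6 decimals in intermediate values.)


Per-symbol terms -p_i * log2(p_i) with p_i = f_i/64:
  p = 13/64 = 0.203125: log2(p) = -2.299560, -p*log2(p) = 0.467098
  p = 18/64 = 0.281250: log2(p) = -1.830075, -p*log2(p) = 0.514709
  p = 18/64 = 0.281250: log2(p) = -1.830075, -p*log2(p) = 0.514709
  p = 15/64 = 0.234375: log2(p) = -2.093109, -p*log2(p) = 0.490573
H = 0.467098 + 0.514709 + 0.514709 + 0.490573 = 1.987089

H = 1.9871 bits/symbol


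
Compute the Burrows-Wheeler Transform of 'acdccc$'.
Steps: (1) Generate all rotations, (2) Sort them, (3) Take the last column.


Rotations (sorted):
  0: $acdccc -> last char: c
  1: acdccc$ -> last char: $
  2: c$acdcc -> last char: c
  3: cc$acdc -> last char: c
  4: ccc$acd -> last char: d
  5: cdccc$a -> last char: a
  6: dccc$ac -> last char: c


BWT = c$ccdac


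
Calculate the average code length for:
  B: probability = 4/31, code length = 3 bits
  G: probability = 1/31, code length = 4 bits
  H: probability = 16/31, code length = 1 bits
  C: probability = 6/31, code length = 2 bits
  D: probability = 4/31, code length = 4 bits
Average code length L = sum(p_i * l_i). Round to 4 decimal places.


Weighted contributions p_i * l_i:
  B: (4/31) * 3 = 12/31
  G: (1/31) * 4 = 4/31
  H: (16/31) * 1 = 16/31
  C: (6/31) * 2 = 12/31
  D: (4/31) * 4 = 16/31
Sum = (12 + 4 + 16 + 12 + 16)/31 = 60/31

L = 60/31 = 1.9355 bits/symbol


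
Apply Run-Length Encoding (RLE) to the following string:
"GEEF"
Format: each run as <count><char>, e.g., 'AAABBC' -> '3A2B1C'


Scanning runs left to right:
  i=0: run of 'G' x 1 -> '1G'
  i=1: run of 'E' x 2 -> '2E'
  i=3: run of 'F' x 1 -> '1F'

RLE = 1G2E1F


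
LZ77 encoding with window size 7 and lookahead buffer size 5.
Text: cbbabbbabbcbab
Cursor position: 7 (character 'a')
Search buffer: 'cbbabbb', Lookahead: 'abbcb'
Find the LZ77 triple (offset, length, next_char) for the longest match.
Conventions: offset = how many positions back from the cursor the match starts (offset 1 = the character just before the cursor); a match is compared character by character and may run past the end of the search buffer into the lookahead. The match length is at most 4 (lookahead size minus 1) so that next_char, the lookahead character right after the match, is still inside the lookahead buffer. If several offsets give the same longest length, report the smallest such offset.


Try each offset into the search buffer:
  offset=1 (pos 6, char 'b'): match length 0
  offset=2 (pos 5, char 'b'): match length 0
  offset=3 (pos 4, char 'b'): match length 0
  offset=4 (pos 3, char 'a'): match length 3
  offset=5 (pos 2, char 'b'): match length 0
  offset=6 (pos 1, char 'b'): match length 0
  offset=7 (pos 0, char 'c'): match length 0
Longest match has length 3 at offset 4.
next_char = character at position 7 + 3 = 10 -> 'c'

Best match: offset=4, length=3 (matching 'abb' starting at position 3)
LZ77 triple: (4, 3, 'c')


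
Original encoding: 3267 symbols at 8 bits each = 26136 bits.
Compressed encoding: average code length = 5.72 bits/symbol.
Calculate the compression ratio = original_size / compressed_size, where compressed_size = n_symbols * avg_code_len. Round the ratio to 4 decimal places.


original_size = n_symbols * orig_bits = 3267 * 8 = 26136 bits
compressed_size = n_symbols * avg_code_len = 3267 * 5.72 = 18687.24 bits
ratio = original_size / compressed_size = 26136 / 18687.24 = 1.3986

Compression ratio = 1.3986


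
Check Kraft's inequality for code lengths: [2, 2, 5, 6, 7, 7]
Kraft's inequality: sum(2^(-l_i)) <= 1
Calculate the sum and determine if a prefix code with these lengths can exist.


Sum = 2^(-2) + 2^(-2) + 2^(-5) + 2^(-6) + 2^(-7) + 2^(-7)
    = 0.25 + 0.25 + 0.03125 + 0.015625 + 0.0078125 + 0.0078125
    = 72/128 = 0.5625
Since 0.5625 <= 1, Kraft's inequality IS satisfied.
A prefix code with these lengths CAN exist.

Kraft sum = 0.5625. Satisfied.
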